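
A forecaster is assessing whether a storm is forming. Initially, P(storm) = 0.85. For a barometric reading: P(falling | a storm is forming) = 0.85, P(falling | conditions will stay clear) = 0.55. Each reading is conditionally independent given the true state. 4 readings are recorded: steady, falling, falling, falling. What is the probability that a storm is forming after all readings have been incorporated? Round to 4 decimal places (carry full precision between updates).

After 'steady': P(storm) = 0.15·0.8500 / (0.15·0.8500 + 0.45·0.1500) ≈ 0.6538
After 'falling': P(storm) = 0.85·0.6538 / (0.85·0.6538 + 0.55·0.3462) ≈ 0.7448
After 'falling': P(storm) = 0.85·0.7448 / (0.85·0.7448 + 0.55·0.2552) ≈ 0.8186
After 'falling': P(storm) = 0.85·0.8186 / (0.85·0.8186 + 0.55·0.1814) ≈ 0.8746

0.8746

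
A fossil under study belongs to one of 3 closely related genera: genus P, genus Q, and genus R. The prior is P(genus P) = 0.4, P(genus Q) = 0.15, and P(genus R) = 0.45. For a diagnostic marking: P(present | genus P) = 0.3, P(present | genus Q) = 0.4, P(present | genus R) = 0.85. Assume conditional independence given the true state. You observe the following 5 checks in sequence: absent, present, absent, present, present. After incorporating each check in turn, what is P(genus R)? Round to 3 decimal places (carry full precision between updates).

After 'absent': normaliser = 0.7·0.4000 + 0.6·0.1500 + 0.15·0.4500; P(genus P) ≈ 0.6400, P(genus Q) ≈ 0.2057, P(genus R) ≈ 0.1543
After 'present': normaliser = 0.3·0.6400 + 0.4·0.2057 + 0.85·0.1543; P(genus P) ≈ 0.4736, P(genus Q) ≈ 0.2030, P(genus R) ≈ 0.3235
After 'absent': normaliser = 0.7·0.4736 + 0.6·0.2030 + 0.15·0.3235; P(genus P) ≈ 0.6606, P(genus Q) ≈ 0.2427, P(genus R) ≈ 0.0967
After 'present': normaliser = 0.3·0.6606 + 0.4·0.2427 + 0.85·0.0967; P(genus P) ≈ 0.5251, P(genus Q) ≈ 0.2572, P(genus R) ≈ 0.2177
After 'present': normaliser = 0.3·0.5251 + 0.4·0.2572 + 0.85·0.2177; P(genus P) ≈ 0.3536, P(genus Q) ≈ 0.2309, P(genus R) ≈ 0.4155

0.415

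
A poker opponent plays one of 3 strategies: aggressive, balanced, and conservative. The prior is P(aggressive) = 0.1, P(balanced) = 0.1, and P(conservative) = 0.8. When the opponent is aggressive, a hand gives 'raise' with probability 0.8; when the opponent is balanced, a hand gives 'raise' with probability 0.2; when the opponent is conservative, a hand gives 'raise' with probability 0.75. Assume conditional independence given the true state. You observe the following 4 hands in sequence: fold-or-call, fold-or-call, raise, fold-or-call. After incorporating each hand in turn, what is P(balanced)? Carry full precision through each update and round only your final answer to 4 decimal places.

0.5056

After 'fold-or-call': normaliser = 0.2·0.1000 + 0.8·0.1000 + 0.25·0.8000; P(aggressive) ≈ 0.0667, P(balanced) ≈ 0.2667, P(conservative) ≈ 0.6667
After 'fold-or-call': normaliser = 0.2·0.0667 + 0.8·0.2667 + 0.25·0.6667; P(aggressive) ≈ 0.0339, P(balanced) ≈ 0.5424, P(conservative) ≈ 0.4237
After 'raise': normaliser = 0.8·0.0339 + 0.2·0.5424 + 0.75·0.4237; P(aggressive) ≈ 0.0598, P(balanced) ≈ 0.2393, P(conservative) ≈ 0.7009
After 'fold-or-call': normaliser = 0.2·0.0598 + 0.8·0.2393 + 0.25·0.7009; P(aggressive) ≈ 0.0316, P(balanced) ≈ 0.5056, P(conservative) ≈ 0.4628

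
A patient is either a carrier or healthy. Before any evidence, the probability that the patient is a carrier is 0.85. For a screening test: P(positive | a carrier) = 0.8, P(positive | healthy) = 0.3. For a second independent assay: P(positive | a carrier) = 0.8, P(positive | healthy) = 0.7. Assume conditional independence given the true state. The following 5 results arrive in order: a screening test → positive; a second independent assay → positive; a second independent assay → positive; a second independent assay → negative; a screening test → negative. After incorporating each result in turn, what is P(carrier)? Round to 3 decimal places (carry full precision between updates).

0.790

After a screening test='positive': P(carrier) = 0.8·0.8500 / (0.8·0.8500 + 0.3·0.1500) ≈ 0.9379
After a second independent assay='positive': P(carrier) = 0.8·0.9379 / (0.8·0.9379 + 0.7·0.0621) ≈ 0.9453
After a second independent assay='positive': P(carrier) = 0.8·0.9453 / (0.8·0.9453 + 0.7·0.0547) ≈ 0.9518
After a second independent assay='negative': P(carrier) = 0.2·0.9518 / (0.2·0.9518 + 0.3·0.0482) ≈ 0.9294
After a screening test='negative': P(carrier) = 0.2·0.9294 / (0.2·0.9294 + 0.7·0.0706) ≈ 0.7899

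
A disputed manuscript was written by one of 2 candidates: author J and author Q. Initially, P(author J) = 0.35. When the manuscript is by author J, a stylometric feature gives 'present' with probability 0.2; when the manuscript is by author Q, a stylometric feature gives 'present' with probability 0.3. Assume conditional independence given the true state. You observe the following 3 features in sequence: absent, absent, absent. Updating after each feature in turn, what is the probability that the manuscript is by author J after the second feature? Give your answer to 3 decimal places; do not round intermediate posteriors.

0.413

After 'absent': P(author J) = 0.8·0.3500 / (0.8·0.3500 + 0.7·0.6500) ≈ 0.3810
After 'absent': P(author J) = 0.8·0.3810 / (0.8·0.3810 + 0.7·0.6190) ≈ 0.4129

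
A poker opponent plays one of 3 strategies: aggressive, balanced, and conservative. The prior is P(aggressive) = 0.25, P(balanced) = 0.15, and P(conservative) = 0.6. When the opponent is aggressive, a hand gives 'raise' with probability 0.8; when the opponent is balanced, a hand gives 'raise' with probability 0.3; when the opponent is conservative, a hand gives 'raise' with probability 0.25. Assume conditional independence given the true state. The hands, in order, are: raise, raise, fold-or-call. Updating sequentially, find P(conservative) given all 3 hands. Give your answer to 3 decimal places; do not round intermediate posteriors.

After 'raise': normaliser = 0.8·0.2500 + 0.3·0.1500 + 0.25·0.6000; P(aggressive) ≈ 0.5063, P(balanced) ≈ 0.1139, P(conservative) ≈ 0.3797
After 'raise': normaliser = 0.8·0.5063 + 0.3·0.1139 + 0.25·0.3797; P(aggressive) ≈ 0.7583, P(balanced) ≈ 0.0640, P(conservative) ≈ 0.1777
After 'fold-or-call': normaliser = 0.2·0.7583 + 0.7·0.0640 + 0.75·0.1777; P(aggressive) ≈ 0.4599, P(balanced) ≈ 0.1358, P(conservative) ≈ 0.4042

0.404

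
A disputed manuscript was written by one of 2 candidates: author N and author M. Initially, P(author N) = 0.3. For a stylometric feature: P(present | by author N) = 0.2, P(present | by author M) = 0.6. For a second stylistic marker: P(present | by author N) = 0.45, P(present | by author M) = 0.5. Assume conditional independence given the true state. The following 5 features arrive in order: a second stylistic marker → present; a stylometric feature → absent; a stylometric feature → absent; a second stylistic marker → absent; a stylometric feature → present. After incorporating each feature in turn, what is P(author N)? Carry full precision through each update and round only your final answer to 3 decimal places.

After a second stylistic marker='present': P(author N) = 0.45·0.3000 / (0.45·0.3000 + 0.5·0.7000) ≈ 0.2784
After a stylometric feature='absent': P(author N) = 0.8·0.2784 / (0.8·0.2784 + 0.4·0.7216) ≈ 0.4355
After a stylometric feature='absent': P(author N) = 0.8·0.4355 / (0.8·0.4355 + 0.4·0.5645) ≈ 0.6067
After a second stylistic marker='absent': P(author N) = 0.55·0.6067 / (0.55·0.6067 + 0.5·0.3933) ≈ 0.6292
After a stylometric feature='present': P(author N) = 0.2·0.6292 / (0.2·0.6292 + 0.6·0.3708) ≈ 0.3613

0.361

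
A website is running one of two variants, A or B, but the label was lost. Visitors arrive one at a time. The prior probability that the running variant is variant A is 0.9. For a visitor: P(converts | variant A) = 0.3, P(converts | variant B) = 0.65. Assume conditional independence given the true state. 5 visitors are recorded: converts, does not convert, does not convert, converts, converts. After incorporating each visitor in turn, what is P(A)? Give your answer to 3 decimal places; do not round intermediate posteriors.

After 'converts': P(A) = 0.3·0.9000 / (0.3·0.9000 + 0.65·0.1000) ≈ 0.8060
After 'does not convert': P(A) = 0.7·0.8060 / (0.7·0.8060 + 0.35·0.1940) ≈ 0.8926
After 'does not convert': P(A) = 0.7·0.8926 / (0.7·0.8926 + 0.35·0.1074) ≈ 0.9432
After 'converts': P(A) = 0.3·0.9432 / (0.3·0.9432 + 0.65·0.0568) ≈ 0.8846
After 'converts': P(A) = 0.3·0.8846 / (0.3·0.8846 + 0.65·0.1154) ≈ 0.7797

0.780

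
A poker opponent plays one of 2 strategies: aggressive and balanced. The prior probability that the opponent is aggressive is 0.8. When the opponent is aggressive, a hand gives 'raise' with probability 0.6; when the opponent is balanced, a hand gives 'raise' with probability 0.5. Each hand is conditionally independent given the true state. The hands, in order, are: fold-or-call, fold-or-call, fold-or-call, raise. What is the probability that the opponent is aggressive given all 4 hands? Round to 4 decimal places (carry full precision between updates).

After 'fold-or-call': P(aggressive) = 0.4·0.8000 / (0.4·0.8000 + 0.5·0.2000) ≈ 0.7619
After 'fold-or-call': P(aggressive) = 0.4·0.7619 / (0.4·0.7619 + 0.5·0.2381) ≈ 0.7191
After 'fold-or-call': P(aggressive) = 0.4·0.7191 / (0.4·0.7191 + 0.5·0.2809) ≈ 0.6719
After 'raise': P(aggressive) = 0.6·0.6719 / (0.6·0.6719 + 0.5·0.3281) ≈ 0.7108

0.7108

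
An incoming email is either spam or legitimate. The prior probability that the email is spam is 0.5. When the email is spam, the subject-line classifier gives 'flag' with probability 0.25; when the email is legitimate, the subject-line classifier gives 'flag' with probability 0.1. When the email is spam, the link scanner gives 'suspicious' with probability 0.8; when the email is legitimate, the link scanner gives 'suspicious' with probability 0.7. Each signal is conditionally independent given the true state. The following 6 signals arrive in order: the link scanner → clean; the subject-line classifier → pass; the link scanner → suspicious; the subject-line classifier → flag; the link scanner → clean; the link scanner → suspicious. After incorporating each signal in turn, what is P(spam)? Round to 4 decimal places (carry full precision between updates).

Apply Bayes' rule sequentially, carrying P(spam) forward.
After the link scanner='clean': P(spam) = 0.2·0.5000 / (0.2·0.5000 + 0.3·0.5000) ≈ 0.4000
After the subject-line classifier='pass': P(spam) = 0.75·0.4000 / (0.75·0.4000 + 0.9·0.6000) ≈ 0.3571
After the link scanner='suspicious': P(spam) = 0.8·0.3571 / (0.8·0.3571 + 0.7·0.6429) ≈ 0.3883
After the subject-line classifier='flag': P(spam) = 0.25·0.3883 / (0.25·0.3883 + 0.1·0.6117) ≈ 0.6135
After the link scanner='clean': P(spam) = 0.2·0.6135 / (0.2·0.6135 + 0.3·0.3865) ≈ 0.5141
After the link scanner='suspicious': P(spam) = 0.8·0.5141 / (0.8·0.5141 + 0.7·0.4859) ≈ 0.5474

0.5474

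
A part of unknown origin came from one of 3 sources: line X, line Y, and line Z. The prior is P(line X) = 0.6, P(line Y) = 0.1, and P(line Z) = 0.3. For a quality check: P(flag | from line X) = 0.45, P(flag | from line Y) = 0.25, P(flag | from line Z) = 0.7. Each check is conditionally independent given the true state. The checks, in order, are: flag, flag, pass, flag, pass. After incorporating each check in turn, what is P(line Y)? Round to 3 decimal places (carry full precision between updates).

0.033

Apply Bayes' rule sequentially, carrying P(line Y) forward.
After 'flag': normaliser = 0.45·0.6000 + 0.25·0.1000 + 0.7·0.3000; P(line X) ≈ 0.5347, P(line Y) ≈ 0.0495, P(line Z) ≈ 0.4158
After 'flag': normaliser = 0.45·0.5347 + 0.25·0.0495 + 0.7·0.4158; P(line X) ≈ 0.4422, P(line Y) ≈ 0.0227, P(line Z) ≈ 0.5350
After 'pass': normaliser = 0.55·0.4422 + 0.75·0.0227 + 0.3·0.5350; P(line X) ≈ 0.5780, P(line Y) ≈ 0.0405, P(line Z) ≈ 0.3814
After 'flag': normaliser = 0.45·0.5780 + 0.25·0.0405 + 0.7·0.3814; P(line X) ≈ 0.4841, P(line Y) ≈ 0.0189, P(line Z) ≈ 0.4970
After 'pass': normaliser = 0.55·0.4841 + 0.75·0.0189 + 0.3·0.4970; P(line X) ≈ 0.6199, P(line Y) ≈ 0.0329, P(line Z) ≈ 0.3471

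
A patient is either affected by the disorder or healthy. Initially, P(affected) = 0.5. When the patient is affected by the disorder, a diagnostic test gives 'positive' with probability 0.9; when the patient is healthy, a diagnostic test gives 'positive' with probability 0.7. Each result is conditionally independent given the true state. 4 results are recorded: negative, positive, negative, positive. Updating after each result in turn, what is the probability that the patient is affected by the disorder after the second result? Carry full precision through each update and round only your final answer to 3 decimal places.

0.300

After 'negative': P(affected) = 0.1·0.5000 / (0.1·0.5000 + 0.3·0.5000) ≈ 0.2500
After 'positive': P(affected) = 0.9·0.2500 / (0.9·0.2500 + 0.7·0.7500) ≈ 0.3000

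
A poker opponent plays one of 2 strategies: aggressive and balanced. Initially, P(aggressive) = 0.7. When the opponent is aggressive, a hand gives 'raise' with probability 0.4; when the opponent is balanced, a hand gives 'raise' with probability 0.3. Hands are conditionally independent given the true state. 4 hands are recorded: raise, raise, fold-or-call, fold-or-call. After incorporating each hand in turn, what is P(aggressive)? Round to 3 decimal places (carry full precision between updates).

0.753

After 'raise': P(aggressive) = 0.4·0.7000 / (0.4·0.7000 + 0.3·0.3000) ≈ 0.7568
After 'raise': P(aggressive) = 0.4·0.7568 / (0.4·0.7568 + 0.3·0.2432) ≈ 0.8058
After 'fold-or-call': P(aggressive) = 0.6·0.8058 / (0.6·0.8058 + 0.7·0.1942) ≈ 0.7805
After 'fold-or-call': P(aggressive) = 0.6·0.7805 / (0.6·0.7805 + 0.7·0.2195) ≈ 0.7529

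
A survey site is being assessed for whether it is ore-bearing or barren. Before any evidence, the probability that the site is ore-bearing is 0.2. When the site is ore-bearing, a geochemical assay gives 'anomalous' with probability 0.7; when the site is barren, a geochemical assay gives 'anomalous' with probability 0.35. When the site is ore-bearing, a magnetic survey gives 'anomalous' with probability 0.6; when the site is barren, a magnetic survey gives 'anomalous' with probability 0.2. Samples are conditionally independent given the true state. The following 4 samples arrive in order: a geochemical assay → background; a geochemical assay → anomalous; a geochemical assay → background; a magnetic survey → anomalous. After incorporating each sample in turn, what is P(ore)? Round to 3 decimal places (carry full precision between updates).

After a geochemical assay='background': P(ore) = 0.3·0.2000 / (0.3·0.2000 + 0.65·0.8000) ≈ 0.1034
After a geochemical assay='anomalous': P(ore) = 0.7·0.1034 / (0.7·0.1034 + 0.35·0.8966) ≈ 0.1875
After a geochemical assay='background': P(ore) = 0.3·0.1875 / (0.3·0.1875 + 0.65·0.8125) ≈ 0.0963
After a magnetic survey='anomalous': P(ore) = 0.6·0.0963 / (0.6·0.0963 + 0.2·0.9037) ≈ 0.2422

0.242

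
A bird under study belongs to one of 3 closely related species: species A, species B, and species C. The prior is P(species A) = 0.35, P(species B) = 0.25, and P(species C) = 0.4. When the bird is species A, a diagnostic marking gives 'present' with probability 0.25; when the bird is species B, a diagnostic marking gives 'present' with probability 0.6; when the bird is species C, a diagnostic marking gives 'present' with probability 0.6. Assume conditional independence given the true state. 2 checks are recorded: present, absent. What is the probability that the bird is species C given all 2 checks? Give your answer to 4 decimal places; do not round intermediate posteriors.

Each posterior becomes the prior for the next update.
After 'present': normaliser = 0.25·0.3500 + 0.6·0.2500 + 0.6·0.4000; P(species A) ≈ 0.1832, P(species B) ≈ 0.3141, P(species C) ≈ 0.5026
After 'absent': normaliser = 0.75·0.1832 + 0.4·0.3141 + 0.4·0.5026; P(species A) ≈ 0.2961, P(species B) ≈ 0.2707, P(species C) ≈ 0.4332

0.4332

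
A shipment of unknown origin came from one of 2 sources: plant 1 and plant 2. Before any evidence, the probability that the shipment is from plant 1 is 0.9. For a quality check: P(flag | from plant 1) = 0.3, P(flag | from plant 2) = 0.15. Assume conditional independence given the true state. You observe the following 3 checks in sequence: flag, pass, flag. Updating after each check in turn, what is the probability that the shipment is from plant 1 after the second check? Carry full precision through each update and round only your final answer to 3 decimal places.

After 'flag': P(plant 1) = 0.3·0.9000 / (0.3·0.9000 + 0.15·0.1000) ≈ 0.9474
After 'pass': P(plant 1) = 0.7·0.9474 / (0.7·0.9474 + 0.85·0.0526) ≈ 0.9368

0.937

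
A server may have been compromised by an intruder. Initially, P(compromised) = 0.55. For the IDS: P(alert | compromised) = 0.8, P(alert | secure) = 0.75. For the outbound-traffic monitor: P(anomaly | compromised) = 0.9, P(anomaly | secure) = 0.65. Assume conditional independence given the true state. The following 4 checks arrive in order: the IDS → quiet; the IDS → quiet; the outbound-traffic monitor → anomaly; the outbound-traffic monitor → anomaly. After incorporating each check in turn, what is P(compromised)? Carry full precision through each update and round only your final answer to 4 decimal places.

After the IDS='quiet': P(compromised) = 0.2·0.5500 / (0.2·0.5500 + 0.25·0.4500) ≈ 0.4944
After the IDS='quiet': P(compromised) = 0.2·0.4944 / (0.2·0.4944 + 0.25·0.5056) ≈ 0.4389
After the outbound-traffic monitor='anomaly': P(compromised) = 0.9·0.4389 / (0.9·0.4389 + 0.65·0.5611) ≈ 0.5199
After the outbound-traffic monitor='anomaly': P(compromised) = 0.9·0.5199 / (0.9·0.5199 + 0.65·0.4801) ≈ 0.5999

0.5999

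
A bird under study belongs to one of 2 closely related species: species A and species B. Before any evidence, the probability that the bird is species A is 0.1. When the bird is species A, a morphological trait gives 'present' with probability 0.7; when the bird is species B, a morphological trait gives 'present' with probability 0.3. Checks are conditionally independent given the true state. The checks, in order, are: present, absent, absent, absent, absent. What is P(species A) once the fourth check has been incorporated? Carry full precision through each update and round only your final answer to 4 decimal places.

After 'present': P(species A) = 0.7·0.1000 / (0.7·0.1000 + 0.3·0.9000) ≈ 0.2059
After 'absent': P(species A) = 0.3·0.2059 / (0.3·0.2059 + 0.7·0.7941) ≈ 0.1000
After 'absent': P(species A) = 0.3·0.1000 / (0.3·0.1000 + 0.7·0.9000) ≈ 0.0455
After 'absent': P(species A) = 0.3·0.0455 / (0.3·0.0455 + 0.7·0.9545) ≈ 0.0200

0.0200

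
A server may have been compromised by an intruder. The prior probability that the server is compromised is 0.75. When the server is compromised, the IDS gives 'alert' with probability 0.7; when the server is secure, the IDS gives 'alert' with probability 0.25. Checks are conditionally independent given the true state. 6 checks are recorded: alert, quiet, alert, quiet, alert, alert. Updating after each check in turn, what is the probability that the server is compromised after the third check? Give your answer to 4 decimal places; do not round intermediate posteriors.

0.9039

After 'alert': P(compromised) = 0.7·0.7500 / (0.7·0.7500 + 0.25·0.2500) ≈ 0.8936
After 'quiet': P(compromised) = 0.3·0.8936 / (0.3·0.8936 + 0.75·0.1064) ≈ 0.7706
After 'alert': P(compromised) = 0.7·0.7706 / (0.7·0.7706 + 0.25·0.2294) ≈ 0.9039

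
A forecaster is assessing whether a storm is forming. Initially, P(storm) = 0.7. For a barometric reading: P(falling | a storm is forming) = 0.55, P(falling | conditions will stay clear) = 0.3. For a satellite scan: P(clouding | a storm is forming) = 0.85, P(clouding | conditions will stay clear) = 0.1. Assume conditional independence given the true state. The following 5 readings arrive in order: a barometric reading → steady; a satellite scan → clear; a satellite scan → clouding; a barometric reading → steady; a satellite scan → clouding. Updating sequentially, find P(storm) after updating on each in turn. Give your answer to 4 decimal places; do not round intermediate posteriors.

After a barometric reading='steady': P(storm) = 0.45·0.7000 / (0.45·0.7000 + 0.7·0.3000) ≈ 0.6000
After a satellite scan='clear': P(storm) = 0.15·0.6000 / (0.15·0.6000 + 0.9·0.4000) ≈ 0.2000
After a satellite scan='clouding': P(storm) = 0.85·0.2000 / (0.85·0.2000 + 0.1·0.8000) ≈ 0.6800
After a barometric reading='steady': P(storm) = 0.45·0.6800 / (0.45·0.6800 + 0.7·0.3200) ≈ 0.5774
After a satellite scan='clouding': P(storm) = 0.85·0.5774 / (0.85·0.5774 + 0.1·0.4226) ≈ 0.9207

0.9207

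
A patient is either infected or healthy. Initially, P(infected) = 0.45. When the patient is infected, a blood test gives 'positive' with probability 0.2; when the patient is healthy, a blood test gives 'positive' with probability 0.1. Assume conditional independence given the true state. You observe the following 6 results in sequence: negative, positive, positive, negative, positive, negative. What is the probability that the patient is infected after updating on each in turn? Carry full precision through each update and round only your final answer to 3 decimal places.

0.821

After 'negative': P(infected) = 0.8·0.4500 / (0.8·0.4500 + 0.9·0.5500) ≈ 0.4211
After 'positive': P(infected) = 0.2·0.4211 / (0.2·0.4211 + 0.1·0.5789) ≈ 0.5926
After 'positive': P(infected) = 0.2·0.5926 / (0.2·0.5926 + 0.1·0.4074) ≈ 0.7442
After 'negative': P(infected) = 0.8·0.7442 / (0.8·0.7442 + 0.9·0.2558) ≈ 0.7211
After 'positive': P(infected) = 0.2·0.7211 / (0.2·0.7211 + 0.1·0.2789) ≈ 0.8380
After 'negative': P(infected) = 0.8·0.8380 / (0.8·0.8380 + 0.9·0.1620) ≈ 0.8213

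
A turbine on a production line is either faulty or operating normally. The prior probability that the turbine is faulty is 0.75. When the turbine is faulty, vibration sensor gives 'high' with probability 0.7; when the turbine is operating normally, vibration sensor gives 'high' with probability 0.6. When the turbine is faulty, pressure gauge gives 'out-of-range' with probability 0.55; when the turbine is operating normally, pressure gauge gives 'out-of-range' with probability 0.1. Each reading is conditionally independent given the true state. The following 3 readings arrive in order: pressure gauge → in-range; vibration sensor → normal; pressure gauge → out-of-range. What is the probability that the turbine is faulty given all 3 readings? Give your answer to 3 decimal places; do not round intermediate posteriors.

After pressure gauge='in-range': P(faulty) = 0.45·0.7500 / (0.45·0.7500 + 0.9·0.2500) ≈ 0.6000
After vibration sensor='normal': P(faulty) = 0.3·0.6000 / (0.3·0.6000 + 0.4·0.4000) ≈ 0.5294
After pressure gauge='out-of-range': P(faulty) = 0.55·0.5294 / (0.55·0.5294 + 0.1·0.4706) ≈ 0.8609

0.861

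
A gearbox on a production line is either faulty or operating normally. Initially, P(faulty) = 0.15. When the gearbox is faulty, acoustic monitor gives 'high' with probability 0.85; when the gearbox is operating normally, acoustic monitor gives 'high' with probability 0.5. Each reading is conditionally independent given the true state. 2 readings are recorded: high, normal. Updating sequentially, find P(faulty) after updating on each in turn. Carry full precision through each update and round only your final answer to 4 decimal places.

0.0826

After 'high': P(faulty) = 0.85·0.1500 / (0.85·0.1500 + 0.5·0.8500) ≈ 0.2308
After 'normal': P(faulty) = 0.15·0.2308 / (0.15·0.2308 + 0.5·0.7692) ≈ 0.0826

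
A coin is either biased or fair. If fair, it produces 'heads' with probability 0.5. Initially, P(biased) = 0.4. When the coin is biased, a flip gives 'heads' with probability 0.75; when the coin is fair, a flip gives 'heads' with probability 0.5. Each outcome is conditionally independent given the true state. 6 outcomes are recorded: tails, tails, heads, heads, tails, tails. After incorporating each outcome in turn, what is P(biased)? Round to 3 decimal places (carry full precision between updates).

Each posterior becomes the prior for the next update.
After 'tails': P(biased) = 0.25·0.4000 / (0.25·0.4000 + 0.5·0.6000) ≈ 0.2500
After 'tails': P(biased) = 0.25·0.2500 / (0.25·0.2500 + 0.5·0.7500) ≈ 0.1429
After 'heads': P(biased) = 0.75·0.1429 / (0.75·0.1429 + 0.5·0.8571) ≈ 0.2000
After 'heads': P(biased) = 0.75·0.2000 / (0.75·0.2000 + 0.5·0.8000) ≈ 0.2727
After 'tails': P(biased) = 0.25·0.2727 / (0.25·0.2727 + 0.5·0.7273) ≈ 0.1579
After 'tails': P(biased) = 0.25·0.1579 / (0.25·0.1579 + 0.5·0.8421) ≈ 0.0857

0.086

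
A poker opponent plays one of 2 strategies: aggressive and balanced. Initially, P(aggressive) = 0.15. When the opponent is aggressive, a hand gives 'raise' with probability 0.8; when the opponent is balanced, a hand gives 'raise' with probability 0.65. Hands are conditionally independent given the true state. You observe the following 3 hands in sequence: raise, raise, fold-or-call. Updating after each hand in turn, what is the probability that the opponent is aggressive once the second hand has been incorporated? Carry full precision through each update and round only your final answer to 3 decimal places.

0.211

After 'raise': P(aggressive) = 0.8·0.1500 / (0.8·0.1500 + 0.65·0.8500) ≈ 0.1784
After 'raise': P(aggressive) = 0.8·0.1784 / (0.8·0.1784 + 0.65·0.8216) ≈ 0.2109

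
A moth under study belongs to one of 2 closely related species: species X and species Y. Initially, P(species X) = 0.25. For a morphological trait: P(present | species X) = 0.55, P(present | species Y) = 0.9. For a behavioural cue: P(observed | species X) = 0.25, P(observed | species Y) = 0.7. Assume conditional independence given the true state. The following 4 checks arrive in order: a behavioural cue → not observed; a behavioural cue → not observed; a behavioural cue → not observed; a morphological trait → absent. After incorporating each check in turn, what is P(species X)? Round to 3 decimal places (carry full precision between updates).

After a behavioural cue='not observed': P(species X) = 0.75·0.2500 / (0.75·0.2500 + 0.3·0.7500) ≈ 0.4545
After a behavioural cue='not observed': P(species X) = 0.75·0.4545 / (0.75·0.4545 + 0.3·0.5455) ≈ 0.6757
After a behavioural cue='not observed': P(species X) = 0.75·0.6757 / (0.75·0.6757 + 0.3·0.3243) ≈ 0.8389
After a morphological trait='absent': P(species X) = 0.45·0.8389 / (0.45·0.8389 + 0.1·0.1611) ≈ 0.9591

0.959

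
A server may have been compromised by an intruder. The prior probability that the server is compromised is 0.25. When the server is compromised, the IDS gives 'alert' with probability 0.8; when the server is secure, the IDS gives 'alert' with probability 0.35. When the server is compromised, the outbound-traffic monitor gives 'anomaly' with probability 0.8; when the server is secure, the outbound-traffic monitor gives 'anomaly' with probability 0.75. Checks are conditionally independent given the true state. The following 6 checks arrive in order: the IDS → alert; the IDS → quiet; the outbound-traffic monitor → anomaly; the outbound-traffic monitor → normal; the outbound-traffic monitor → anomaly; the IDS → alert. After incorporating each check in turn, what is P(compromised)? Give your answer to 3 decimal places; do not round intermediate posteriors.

After the IDS='alert': P(compromised) = 0.8·0.2500 / (0.8·0.2500 + 0.35·0.7500) ≈ 0.4324
After the IDS='quiet': P(compromised) = 0.2·0.4324 / (0.2·0.4324 + 0.65·0.5676) ≈ 0.1899
After the outbound-traffic monitor='anomaly': P(compromised) = 0.8·0.1899 / (0.8·0.1899 + 0.75·0.8101) ≈ 0.2000
After the outbound-traffic monitor='normal': P(compromised) = 0.2·0.2000 / (0.2·0.2000 + 0.25·0.8000) ≈ 0.1667
After the outbound-traffic monitor='anomaly': P(compromised) = 0.8·0.1667 / (0.8·0.1667 + 0.75·0.8333) ≈ 0.1759
After the IDS='alert': P(compromised) = 0.8·0.1759 / (0.8·0.1759 + 0.35·0.8241) ≈ 0.3278

0.328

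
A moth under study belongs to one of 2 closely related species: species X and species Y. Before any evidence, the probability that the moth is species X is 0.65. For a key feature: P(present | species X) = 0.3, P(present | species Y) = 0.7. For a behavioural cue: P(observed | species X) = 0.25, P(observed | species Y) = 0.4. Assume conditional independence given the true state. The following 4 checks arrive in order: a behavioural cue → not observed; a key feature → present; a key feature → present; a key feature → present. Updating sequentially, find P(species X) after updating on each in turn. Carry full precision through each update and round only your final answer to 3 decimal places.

0.155

Each posterior becomes the prior for the next update.
After a behavioural cue='not observed': P(species X) = 0.75·0.6500 / (0.75·0.6500 + 0.6·0.3500) ≈ 0.6989
After a key feature='present': P(species X) = 0.3·0.6989 / (0.3·0.6989 + 0.7·0.3011) ≈ 0.4987
After a key feature='present': P(species X) = 0.3·0.4987 / (0.3·0.4987 + 0.7·0.5013) ≈ 0.2989
After a key feature='present': P(species X) = 0.3·0.2989 / (0.3·0.2989 + 0.7·0.7011) ≈ 0.1545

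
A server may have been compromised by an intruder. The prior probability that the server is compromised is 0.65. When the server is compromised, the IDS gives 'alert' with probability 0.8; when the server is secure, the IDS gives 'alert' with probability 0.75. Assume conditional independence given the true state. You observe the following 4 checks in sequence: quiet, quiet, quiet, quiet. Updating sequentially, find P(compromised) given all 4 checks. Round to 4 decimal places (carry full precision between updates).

0.4320

After 'quiet': P(compromised) = 0.2·0.6500 / (0.2·0.6500 + 0.25·0.3500) ≈ 0.5977
After 'quiet': P(compromised) = 0.2·0.5977 / (0.2·0.5977 + 0.25·0.4023) ≈ 0.5431
After 'quiet': P(compromised) = 0.2·0.5431 / (0.2·0.5431 + 0.25·0.4569) ≈ 0.4874
After 'quiet': P(compromised) = 0.2·0.4874 / (0.2·0.4874 + 0.25·0.5126) ≈ 0.4320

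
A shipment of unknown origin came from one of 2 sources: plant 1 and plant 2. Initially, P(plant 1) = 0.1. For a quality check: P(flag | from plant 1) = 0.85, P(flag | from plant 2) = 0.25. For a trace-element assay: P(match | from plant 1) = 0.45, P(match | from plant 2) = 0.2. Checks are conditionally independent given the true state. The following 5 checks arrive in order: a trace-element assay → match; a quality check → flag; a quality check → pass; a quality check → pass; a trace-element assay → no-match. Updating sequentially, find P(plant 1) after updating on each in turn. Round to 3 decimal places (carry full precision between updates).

After a trace-element assay='match': P(plant 1) = 0.45·0.1000 / (0.45·0.1000 + 0.2·0.9000) ≈ 0.2000
After a quality check='flag': P(plant 1) = 0.85·0.2000 / (0.85·0.2000 + 0.25·0.8000) ≈ 0.4595
After a quality check='pass': P(plant 1) = 0.15·0.4595 / (0.15·0.4595 + 0.75·0.5405) ≈ 0.1453
After a quality check='pass': P(plant 1) = 0.15·0.1453 / (0.15·0.1453 + 0.75·0.8547) ≈ 0.0329
After a trace-element assay='no-match': P(plant 1) = 0.55·0.0329 / (0.55·0.0329 + 0.8·0.9671) ≈ 0.0228

0.023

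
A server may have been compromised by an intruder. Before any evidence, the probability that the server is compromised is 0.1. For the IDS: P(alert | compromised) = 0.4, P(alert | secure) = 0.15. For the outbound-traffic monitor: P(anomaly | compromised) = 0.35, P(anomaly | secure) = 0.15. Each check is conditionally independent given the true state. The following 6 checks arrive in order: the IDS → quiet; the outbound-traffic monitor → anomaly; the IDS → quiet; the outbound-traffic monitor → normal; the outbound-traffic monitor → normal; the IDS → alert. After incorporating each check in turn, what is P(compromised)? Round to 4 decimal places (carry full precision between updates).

0.1677

After the IDS='quiet': P(compromised) = 0.6·0.1000 / (0.6·0.1000 + 0.85·0.9000) ≈ 0.0727
After the outbound-traffic monitor='anomaly': P(compromised) = 0.35·0.0727 / (0.35·0.0727 + 0.15·0.9273) ≈ 0.1547
After the IDS='quiet': P(compromised) = 0.6·0.1547 / (0.6·0.1547 + 0.85·0.8453) ≈ 0.1144
After the outbound-traffic monitor='normal': P(compromised) = 0.65·0.1144 / (0.65·0.1144 + 0.85·0.8856) ≈ 0.0899
After the outbound-traffic monitor='normal': P(compromised) = 0.65·0.0899 / (0.65·0.0899 + 0.85·0.9101) ≈ 0.0702
After the IDS='alert': P(compromised) = 0.4·0.0702 / (0.4·0.0702 + 0.15·0.9298) ≈ 0.1677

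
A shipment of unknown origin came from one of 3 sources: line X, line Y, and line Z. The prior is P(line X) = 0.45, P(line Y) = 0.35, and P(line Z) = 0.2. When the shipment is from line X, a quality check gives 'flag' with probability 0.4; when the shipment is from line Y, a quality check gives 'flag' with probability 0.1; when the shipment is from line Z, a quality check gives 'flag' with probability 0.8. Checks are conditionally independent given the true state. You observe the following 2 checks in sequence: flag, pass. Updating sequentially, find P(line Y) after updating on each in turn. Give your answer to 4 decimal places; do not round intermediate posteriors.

0.1837

After 'flag': normaliser = 0.4·0.4500 + 0.1·0.3500 + 0.8·0.2000; P(line X) ≈ 0.4800, P(line Y) ≈ 0.0933, P(line Z) ≈ 0.4267
After 'pass': normaliser = 0.6·0.4800 + 0.9·0.0933 + 0.2·0.4267; P(line X) ≈ 0.6297, P(line Y) ≈ 0.1837, P(line Z) ≈ 0.1866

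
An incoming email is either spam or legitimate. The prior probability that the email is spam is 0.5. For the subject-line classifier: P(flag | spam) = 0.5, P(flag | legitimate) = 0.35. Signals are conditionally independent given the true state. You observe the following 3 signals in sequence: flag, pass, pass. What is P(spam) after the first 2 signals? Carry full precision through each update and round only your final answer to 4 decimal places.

0.5236

Apply Bayes' rule sequentially, carrying P(spam) forward.
After 'flag': P(spam) = 0.5·0.5000 / (0.5·0.5000 + 0.35·0.5000) ≈ 0.5882
After 'pass': P(spam) = 0.5·0.5882 / (0.5·0.5882 + 0.65·0.4118) ≈ 0.5236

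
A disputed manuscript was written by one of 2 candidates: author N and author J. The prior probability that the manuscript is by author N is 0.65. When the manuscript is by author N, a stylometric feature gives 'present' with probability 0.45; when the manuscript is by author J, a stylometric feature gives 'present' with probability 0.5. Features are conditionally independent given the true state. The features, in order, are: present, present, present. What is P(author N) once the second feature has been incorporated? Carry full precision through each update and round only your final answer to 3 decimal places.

Each posterior becomes the prior for the next update.
After 'present': P(author N) = 0.45·0.6500 / (0.45·0.6500 + 0.5·0.3500) ≈ 0.6257
After 'present': P(author N) = 0.45·0.6257 / (0.45·0.6257 + 0.5·0.3743) ≈ 0.6007

0.601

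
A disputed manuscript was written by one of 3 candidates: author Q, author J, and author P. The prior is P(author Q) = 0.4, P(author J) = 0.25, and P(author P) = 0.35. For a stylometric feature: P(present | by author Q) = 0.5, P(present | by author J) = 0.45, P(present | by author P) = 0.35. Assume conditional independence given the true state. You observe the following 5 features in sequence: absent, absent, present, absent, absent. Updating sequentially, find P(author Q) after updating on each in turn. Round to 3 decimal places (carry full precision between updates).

0.280

After 'absent': normaliser = 0.5·0.4000 + 0.55·0.2500 + 0.65·0.3500; P(author Q) ≈ 0.3540, P(author J) ≈ 0.2434, P(author P) ≈ 0.4027
After 'absent': normaliser = 0.5·0.3540 + 0.55·0.2434 + 0.65·0.4027; P(author Q) ≈ 0.3091, P(author J) ≈ 0.2338, P(author P) ≈ 0.4571
After 'present': normaliser = 0.5·0.3091 + 0.45·0.2338 + 0.35·0.4571; P(author Q) ≈ 0.3682, P(author J) ≈ 0.2506, P(author P) ≈ 0.3812
After 'absent': normaliser = 0.5·0.3682 + 0.55·0.2506 + 0.65·0.3812; P(author Q) ≈ 0.3232, P(author J) ≈ 0.2420, P(author P) ≈ 0.4349
After 'absent': normaliser = 0.5·0.3232 + 0.55·0.2420 + 0.65·0.4349; P(author Q) ≈ 0.2799, P(author J) ≈ 0.2305, P(author P) ≈ 0.4896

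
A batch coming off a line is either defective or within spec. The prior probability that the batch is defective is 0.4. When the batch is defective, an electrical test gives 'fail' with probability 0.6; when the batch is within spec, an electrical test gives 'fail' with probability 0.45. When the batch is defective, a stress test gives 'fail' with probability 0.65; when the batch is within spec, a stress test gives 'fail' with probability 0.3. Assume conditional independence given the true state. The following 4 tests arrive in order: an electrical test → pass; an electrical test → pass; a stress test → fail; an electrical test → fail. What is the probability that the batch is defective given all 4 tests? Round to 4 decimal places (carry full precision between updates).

0.5046

Apply Bayes' rule sequentially, carrying P(defective) forward.
After an electrical test='pass': P(defective) = 0.4·0.4000 / (0.4·0.4000 + 0.55·0.6000) ≈ 0.3265
After an electrical test='pass': P(defective) = 0.4·0.3265 / (0.4·0.3265 + 0.55·0.6735) ≈ 0.2607
After a stress test='fail': P(defective) = 0.65·0.2607 / (0.65·0.2607 + 0.3·0.7393) ≈ 0.4331
After an electrical test='fail': P(defective) = 0.6·0.4331 / (0.6·0.4331 + 0.45·0.5669) ≈ 0.5046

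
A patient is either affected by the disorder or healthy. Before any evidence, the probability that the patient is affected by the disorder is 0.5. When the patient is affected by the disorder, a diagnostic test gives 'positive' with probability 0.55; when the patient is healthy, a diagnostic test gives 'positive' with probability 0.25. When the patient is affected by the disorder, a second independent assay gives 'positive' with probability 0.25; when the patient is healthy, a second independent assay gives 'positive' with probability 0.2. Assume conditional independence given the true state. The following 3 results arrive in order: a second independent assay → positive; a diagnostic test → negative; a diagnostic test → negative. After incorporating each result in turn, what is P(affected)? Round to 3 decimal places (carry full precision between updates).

After a second independent assay='positive': P(affected) = 0.25·0.5000 / (0.25·0.5000 + 0.2·0.5000) ≈ 0.5556
After a diagnostic test='negative': P(affected) = 0.45·0.5556 / (0.45·0.5556 + 0.75·0.4444) ≈ 0.4286
After a diagnostic test='negative': P(affected) = 0.45·0.4286 / (0.45·0.4286 + 0.75·0.5714) ≈ 0.3103

0.310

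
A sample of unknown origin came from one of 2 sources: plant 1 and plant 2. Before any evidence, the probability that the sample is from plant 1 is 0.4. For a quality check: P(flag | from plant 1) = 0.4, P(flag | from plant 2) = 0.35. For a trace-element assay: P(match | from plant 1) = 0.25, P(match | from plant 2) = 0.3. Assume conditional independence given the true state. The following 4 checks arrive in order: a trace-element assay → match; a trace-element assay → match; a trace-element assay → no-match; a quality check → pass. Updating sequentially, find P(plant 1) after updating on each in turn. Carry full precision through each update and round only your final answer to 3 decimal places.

After a trace-element assay='match': P(plant 1) = 0.25·0.4000 / (0.25·0.4000 + 0.3·0.6000) ≈ 0.3571
After a trace-element assay='match': P(plant 1) = 0.25·0.3571 / (0.25·0.3571 + 0.3·0.6429) ≈ 0.3165
After a trace-element assay='no-match': P(plant 1) = 0.75·0.3165 / (0.75·0.3165 + 0.7·0.6835) ≈ 0.3316
After a quality check='pass': P(plant 1) = 0.6·0.3316 / (0.6·0.3316 + 0.65·0.6684) ≈ 0.3141

0.314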